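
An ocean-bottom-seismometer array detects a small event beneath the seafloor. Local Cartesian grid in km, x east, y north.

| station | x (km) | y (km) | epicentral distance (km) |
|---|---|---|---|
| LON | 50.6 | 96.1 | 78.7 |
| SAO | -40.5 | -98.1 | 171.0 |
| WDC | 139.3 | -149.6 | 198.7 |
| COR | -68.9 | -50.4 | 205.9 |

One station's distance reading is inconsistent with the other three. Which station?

SAO

Solve using three stations at a time. Using LON, WDC, COR (subtract circle equations pairwise → linear system) gives (x, y) ≈ (112.4, 47.3).
Distances from that point to each station vs reported:
  LON: calculated 78.7 vs reported 78.7 → residual 0.0 km
  SAO: calculated 211.0 vs reported 171.0 → residual 40.0 km
  WDC: calculated 198.7 vs reported 198.7 → residual 0.0 km
  COR: calculated 205.9 vs reported 205.9 → residual 0.0 km
LON, WDC, COR are mutually consistent (residuals ≈ 0); SAO is off by 40.0 km.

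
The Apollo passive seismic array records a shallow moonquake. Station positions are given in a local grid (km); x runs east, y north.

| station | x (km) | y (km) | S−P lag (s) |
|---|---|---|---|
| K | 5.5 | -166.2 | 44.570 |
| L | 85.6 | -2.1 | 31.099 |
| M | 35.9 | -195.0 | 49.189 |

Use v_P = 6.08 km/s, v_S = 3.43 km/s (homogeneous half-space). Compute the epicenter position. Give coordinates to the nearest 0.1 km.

Distance from S−P lag: d = Δt · v_P v_S / (v_P − v_S) = Δt · (6.08·3.43)/(6.08−3.43) ≈ 7.8696·Δt.
So d_K = 350.75, d_L = 244.74, d_M = 387.10 km.
Circle about each station: (x − 5.5)² + (y + 166.2)² = 350.75²; (x − 85.6)² + (y + 2.1)² = 244.74²; (x − 35.9)² + (y + 195.0)² = 387.10².
Subtracting pairs of circle equations eliminates x²+y² and gives linear equations (the radical axes):
160.2 x + 328.2 y = 42806.97
60.8 x − 57.6 y = -15159.73
Solving the 2×2 system: x ≈ -86.0, y ≈ 172.4 km.
Check against K (with the unrounded x, y): √((x − 5.5)²+(y + 166.2)²) = 350.75 ≈ 350.75 km. ✓

x ≈ -86.0 km, y ≈ 172.4 km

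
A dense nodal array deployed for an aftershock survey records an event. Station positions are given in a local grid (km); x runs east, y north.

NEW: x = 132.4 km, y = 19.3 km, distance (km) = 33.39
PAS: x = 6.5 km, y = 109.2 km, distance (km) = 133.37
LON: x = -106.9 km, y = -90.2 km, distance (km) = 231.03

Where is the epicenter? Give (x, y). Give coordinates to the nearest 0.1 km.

(99.5, 13.6)

Circle about each station: (x − 132.4)² + (y − 19.3)² = 33.39²; (x − 6.5)² + (y − 109.2)² = 133.37²; (x + 106.9)² + (y + 90.2)² = 231.03².
Subtracting the NEW equation from the PAS and LON equations removes the quadratic terms:
-251.8 x + 179.8 y = -22608.02
-478.6 x − 219.0 y = -50598.57
Solving the 2×2 system: x ≈ 99.5, y ≈ 13.6 km.
Check against NEW (with the unrounded x, y): √((x − 132.4)²+(y − 19.3)²) = 33.39 ≈ 33.39 km. ✓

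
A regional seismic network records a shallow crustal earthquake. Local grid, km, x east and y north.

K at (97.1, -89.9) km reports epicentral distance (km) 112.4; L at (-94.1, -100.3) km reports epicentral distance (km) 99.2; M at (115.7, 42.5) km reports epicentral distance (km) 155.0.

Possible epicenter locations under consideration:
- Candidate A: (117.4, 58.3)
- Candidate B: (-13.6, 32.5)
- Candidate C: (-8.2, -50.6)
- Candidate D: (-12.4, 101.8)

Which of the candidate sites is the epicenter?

Candidate C

For each candidate, compare |candidate − station| to the reported distance:
Candidate A: residuals K 37.2, L 165.2, M 139.1 → max 165.2 km
Candidate B: residuals K 52.6, L 56.1, M 25.3 → max 56.1 km
Candidate C: residuals K 0.0, L 0.0, M 0.0 → max 0.0 km
Candidate D: residuals K 108.4, L 118.8, M 13.8 → max 118.8 km
Only Candidate C has all residuals ≈ 0.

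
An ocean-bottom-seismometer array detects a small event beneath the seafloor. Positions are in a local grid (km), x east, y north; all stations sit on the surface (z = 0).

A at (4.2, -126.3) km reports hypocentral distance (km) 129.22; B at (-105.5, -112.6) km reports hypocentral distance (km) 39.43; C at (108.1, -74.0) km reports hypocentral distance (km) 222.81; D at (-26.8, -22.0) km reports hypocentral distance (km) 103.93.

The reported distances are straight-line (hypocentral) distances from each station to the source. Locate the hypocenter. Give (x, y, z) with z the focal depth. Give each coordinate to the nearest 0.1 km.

Each station gives a sphere (x−x_i)² + (y−y_i)² + z² = d_i² (stations at z=0).
Subtracting the A sphere from B and C: z² cancels, leaving linear equations in x and y:
-219.4 x + 27.4 y = 22982.76
207.8 x + 104.6 y = -31754.21
Solving: x ≈ -114.306, y ≈ -76.495 km (keep extra digits for the depth step; rounded: -114.3, -76.5).
Then from the A sphere: z² = 129.22² − (x − 4.2)² − (y + 126.3)² with x = -114.306, y = -76.495, so z ≈ 13.176 ≈ 13.2 km.

x ≈ -114.3 km, y ≈ -76.5 km, depth ≈ 13.2 km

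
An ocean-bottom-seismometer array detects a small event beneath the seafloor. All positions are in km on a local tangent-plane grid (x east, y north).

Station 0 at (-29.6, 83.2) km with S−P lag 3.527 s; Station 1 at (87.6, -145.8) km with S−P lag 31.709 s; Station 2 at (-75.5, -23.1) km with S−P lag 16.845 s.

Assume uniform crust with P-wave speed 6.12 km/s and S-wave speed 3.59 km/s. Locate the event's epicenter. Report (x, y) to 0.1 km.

Distance from S−P lag: d = Δt · v_P v_S / (v_P − v_S) = Δt · (6.12·3.59)/(6.12−3.59) ≈ 8.6841·Δt.
So d_Station 0 = 30.63, d_Station 1 = 275.36, d_Station 2 = 146.28 km.
Circle about each station: (x + 29.6)² + (y − 83.2)² = 30.63²; (x − 87.6)² + (y + 145.8)² = 275.36²; (x + 75.5)² + (y + 23.1)² = 146.28².
Subtracting pairs of circle equations eliminates x²+y² and gives linear equations (the radical axes):
234.4 x − 458.0 y = -53751.93
-91.8 x − 212.6 y = -22024.18
Solving the 2×2 system: x ≈ -14.6, y ≈ 109.9 km.

-14.6 km east, 109.9 km north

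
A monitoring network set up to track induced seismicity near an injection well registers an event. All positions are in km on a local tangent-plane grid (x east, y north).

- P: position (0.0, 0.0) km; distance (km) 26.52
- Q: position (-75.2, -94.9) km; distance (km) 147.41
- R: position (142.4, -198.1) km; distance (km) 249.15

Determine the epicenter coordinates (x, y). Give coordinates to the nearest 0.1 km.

Circle about each station: x² + y² = 26.52²; (x + 75.2)² + (y + 94.9)² = 147.41²; (x − 142.4)² + (y + 198.1)² = 249.15².
Subtracting the P equation from the Q and R equations removes the quadratic terms:
-150.4 x − 189.8 y = -6365.35
284.8 x − 396.2 y = -1851.04
Solving the 2×2 system: x ≈ 19.1, y ≈ 18.4 km.
Check against P (with the unrounded x, y): √(x²+y²) = 26.52 ≈ 26.52 km. ✓

x ≈ 19.1 km, y ≈ 18.4 km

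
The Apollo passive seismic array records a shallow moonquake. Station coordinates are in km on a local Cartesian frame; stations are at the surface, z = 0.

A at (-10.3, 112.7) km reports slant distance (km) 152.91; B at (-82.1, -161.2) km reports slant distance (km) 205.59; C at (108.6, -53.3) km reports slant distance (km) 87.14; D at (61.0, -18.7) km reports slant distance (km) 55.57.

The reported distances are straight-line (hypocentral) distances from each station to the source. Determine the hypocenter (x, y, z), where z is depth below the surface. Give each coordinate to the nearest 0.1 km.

x ≈ 52.3 km, y ≈ -15.6 km, depth ≈ 54.8 km

Each station gives a sphere (x−x_i)² + (y−y_i)² + z² = d_i² (stations at z=0).
Subtracting the A sphere from B and C: z² cancels, leaving linear equations in x and y:
-143.6 x − 547.8 y = 1032.69
237.8 x − 332.0 y = 17615.56
Solving: x ≈ 52.303, y ≈ -15.596 km (keep extra digits for the depth step; rounded: 52.3, -15.6).
Then from the A sphere: z² = 152.91² − (x + 10.3)² − (y − 112.7)² with x = 52.303, y = -15.596, so z ≈ 54.795 ≈ 54.8 km.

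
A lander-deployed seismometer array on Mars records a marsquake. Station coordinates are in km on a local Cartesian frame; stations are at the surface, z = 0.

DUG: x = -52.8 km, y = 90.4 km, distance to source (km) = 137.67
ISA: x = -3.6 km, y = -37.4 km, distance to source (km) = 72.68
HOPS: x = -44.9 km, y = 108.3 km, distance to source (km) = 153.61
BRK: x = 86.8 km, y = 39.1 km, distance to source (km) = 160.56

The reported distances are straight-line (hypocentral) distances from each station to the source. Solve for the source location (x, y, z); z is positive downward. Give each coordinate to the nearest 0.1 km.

x ≈ -43.3 km, y ≈ -32.8 km, depth ≈ 60.7 km

Each station gives a sphere (x−x_i)² + (y−y_i)² + z² = d_i² (stations at z=0).
Subtracting the DUG sphere from ISA and HOPS: z² cancels, leaving linear equations in x and y:
98.4 x − 255.6 y = 4122.37
15.8 x + 35.8 y = -1858.10
Solving: x ≈ -43.293, y ≈ -32.795 km (keep extra digits for the depth step; rounded: -43.3, -32.8).
Then from the DUG sphere: z² = 137.67² − (x + 52.8)² − (y − 90.4)² with x = -43.293, y = -32.795, so z ≈ 60.709 ≈ 60.7 km.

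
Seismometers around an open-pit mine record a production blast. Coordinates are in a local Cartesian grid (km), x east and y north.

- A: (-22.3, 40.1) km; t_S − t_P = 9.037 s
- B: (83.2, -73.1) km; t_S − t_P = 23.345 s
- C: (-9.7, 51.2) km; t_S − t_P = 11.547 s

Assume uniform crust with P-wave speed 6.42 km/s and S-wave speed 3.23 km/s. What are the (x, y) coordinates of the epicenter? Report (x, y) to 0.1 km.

-54.4 km east, -9.1 km north

Distance from S−P lag: d = Δt · v_P v_S / (v_P − v_S) = Δt · (6.42·3.23)/(6.42−3.23) ≈ 6.5005·Δt.
So d_A = 58.75, d_B = 151.75, d_C = 75.06 km.
Circle about each station: (x + 22.3)² + (y − 40.1)² = 58.75²; (x − 83.2)² + (y + 73.1)² = 151.75²; (x + 9.7)² + (y − 51.2)² = 75.06².
Subtracting pairs of circle equations eliminates x²+y² and gives linear equations (the radical axes):
211.0 x − 226.4 y = -9415.95
25.2 x + 22.2 y = -1572.21
Solving the 2×2 system: x ≈ -54.4, y ≈ -9.1 km.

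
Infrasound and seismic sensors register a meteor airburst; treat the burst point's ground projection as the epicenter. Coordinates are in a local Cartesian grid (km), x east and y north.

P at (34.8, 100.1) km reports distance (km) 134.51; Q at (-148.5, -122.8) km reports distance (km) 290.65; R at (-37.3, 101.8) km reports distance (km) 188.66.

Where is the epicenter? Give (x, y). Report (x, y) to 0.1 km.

x ≈ 117.6 km, y ≈ -5.9 km

Circle about each station: (x − 34.8)² + (y − 100.1)² = 134.51²; (x + 148.5)² + (y + 122.8)² = 290.65²; (x + 37.3)² + (y − 101.8)² = 188.66².
Subtracting pairs of circle equations eliminates x²+y² and gives linear equations (the radical axes):
-366.6 x − 445.8 y = -40483.44
-144.2 x + 3.4 y = -16976.18
Solving the 2×2 system: x ≈ 117.6, y ≈ -5.9 km.
Check against P (with the unrounded x, y): √((x − 34.8)²+(y − 100.1)²) = 134.49 ≈ 134.51 km. ✓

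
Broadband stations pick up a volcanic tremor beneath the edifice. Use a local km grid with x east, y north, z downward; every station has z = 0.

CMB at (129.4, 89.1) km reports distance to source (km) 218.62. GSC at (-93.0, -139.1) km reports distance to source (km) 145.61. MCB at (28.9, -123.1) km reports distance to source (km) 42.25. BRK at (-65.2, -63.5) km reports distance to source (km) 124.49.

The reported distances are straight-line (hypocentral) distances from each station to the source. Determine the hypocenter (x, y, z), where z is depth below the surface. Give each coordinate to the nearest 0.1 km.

Each station gives a sphere (x−x_i)² + (y−y_i)² + z² = d_i² (stations at z=0).
Subtracting the CMB sphere from GSC and MCB: z² cancels, leaving linear equations in x and y:
-444.8 x − 456.4 y = 29907.07
-201.0 x − 424.4 y = 37315.29
Solving: x ≈ 44.706, y ≈ -109.098 km (keep extra digits for the depth step; rounded: 44.7, -109.1).
Then from the CMB sphere: z² = 218.62² − (x − 129.4)² − (y − 89.1)² with x = 44.706, y = -109.098, so z ≈ 36.595 ≈ 36.6 km.

(44.7, -109.1, 36.6)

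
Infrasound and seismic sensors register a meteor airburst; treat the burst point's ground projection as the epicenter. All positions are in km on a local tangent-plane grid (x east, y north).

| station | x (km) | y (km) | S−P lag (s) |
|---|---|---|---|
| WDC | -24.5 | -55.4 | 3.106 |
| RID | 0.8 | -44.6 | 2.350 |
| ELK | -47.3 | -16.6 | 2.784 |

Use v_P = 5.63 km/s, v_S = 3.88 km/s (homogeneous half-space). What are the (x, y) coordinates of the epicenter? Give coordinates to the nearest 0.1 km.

-12.6 km east, -18.5 km north

Distance from S−P lag: d = Δt · v_P v_S / (v_P − v_S) = Δt · (5.63·3.88)/(5.63−3.88) ≈ 12.4825·Δt.
So d_WDC = 38.77, d_RID = 29.33, d_ELK = 34.75 km.
Circle about each station: (x + 24.5)² + (y + 55.4)² = 38.77²; (x − 0.8)² + (y + 44.6)² = 29.33²; (x + 47.3)² + (y + 16.6)² = 34.75².
Subtracting pairs of circle equations eliminates x²+y² and gives linear equations (the radical axes):
50.6 x + 21.6 y = -1036.75
-45.6 x + 77.6 y = -861.01
Solving the 2×2 system: x ≈ -12.6, y ≈ -18.5 km.
Check against WDC (with the unrounded x, y): √((x + 24.5)²+(y + 55.4)²) = 38.78 ≈ 38.77 km. ✓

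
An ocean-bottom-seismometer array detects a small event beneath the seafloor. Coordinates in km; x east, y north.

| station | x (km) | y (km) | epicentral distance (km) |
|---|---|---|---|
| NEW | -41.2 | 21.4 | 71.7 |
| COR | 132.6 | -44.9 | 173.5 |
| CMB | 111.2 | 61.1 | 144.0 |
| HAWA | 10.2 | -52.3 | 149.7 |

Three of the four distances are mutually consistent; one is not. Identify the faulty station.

COR

Solve using three stations at a time. Using NEW, CMB, HAWA (subtract circle equations pairwise → linear system) gives (x, y) ≈ (-29.4, 92.0).
Distances from that point to each station vs reported:
  NEW: calculated 71.6 vs reported 71.7 → residual 0.1 km
  COR: calculated 212.1 vs reported 173.5 → residual 38.6 km
  CMB: calculated 144.0 vs reported 144.0 → residual 0.0 km
  HAWA: calculated 149.7 vs reported 149.7 → residual 0.0 km
NEW, CMB, HAWA are mutually consistent (residuals ≈ 0); COR is off by 38.6 km.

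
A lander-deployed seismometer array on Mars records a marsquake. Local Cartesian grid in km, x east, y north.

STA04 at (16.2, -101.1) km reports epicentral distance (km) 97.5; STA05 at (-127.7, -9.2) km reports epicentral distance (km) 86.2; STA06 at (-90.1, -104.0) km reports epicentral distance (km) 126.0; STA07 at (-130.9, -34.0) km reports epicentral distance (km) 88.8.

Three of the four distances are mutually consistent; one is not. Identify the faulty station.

Solve using three stations at a time. Using STA04, STA05, STA07 (subtract circle equations pairwise → linear system) gives (x, y) ≈ (-42.8, -23.6).
Distances from that point to each station vs reported:
  STA04: calculated 97.4 vs reported 97.5 → residual 0.1 km
  STA05: calculated 86.1 vs reported 86.2 → residual 0.1 km
  STA06: calculated 93.3 vs reported 126.0 → residual 32.7 km
  STA07: calculated 88.7 vs reported 88.8 → residual 0.1 km
STA04, STA05, STA07 are mutually consistent (residuals ≈ 0); STA06 is off by 32.7 km.

STA06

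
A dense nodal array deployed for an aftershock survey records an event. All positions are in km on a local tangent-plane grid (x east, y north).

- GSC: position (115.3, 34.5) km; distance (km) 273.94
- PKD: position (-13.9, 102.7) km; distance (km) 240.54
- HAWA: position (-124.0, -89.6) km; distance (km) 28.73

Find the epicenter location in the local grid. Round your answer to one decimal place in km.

(-113.4, -116.3)

Circle about each station: (x − 115.3)² + (y − 34.5)² = 273.94²; (x + 13.9)² + (y − 102.7)² = 240.54²; (x + 124.0)² + (y + 89.6)² = 28.73².
Subtracting pairs of circle equations eliminates x²+y² and gives linear equations (the radical axes):
-258.4 x + 136.4 y = 13439.79
-478.6 x − 248.2 y = 83137.53
Solving the 2×2 system: x ≈ -113.4, y ≈ -116.3 km.
Check against GSC (with the unrounded x, y): √((x − 115.3)²+(y − 34.5)²) = 273.94 ≈ 273.94 km. ✓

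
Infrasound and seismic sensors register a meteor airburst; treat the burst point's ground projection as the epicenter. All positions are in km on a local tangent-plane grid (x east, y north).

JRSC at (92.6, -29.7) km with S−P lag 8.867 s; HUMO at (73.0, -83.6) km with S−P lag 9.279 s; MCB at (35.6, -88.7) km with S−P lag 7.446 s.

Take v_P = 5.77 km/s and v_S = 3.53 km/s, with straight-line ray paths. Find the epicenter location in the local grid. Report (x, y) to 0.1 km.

Distance from S−P lag: d = Δt · v_P v_S / (v_P − v_S) = Δt · (5.77·3.53)/(5.77−3.53) ≈ 9.0929·Δt.
So d_JRSC = 80.63, d_HUMO = 84.37, d_MCB = 67.71 km.
Circle about each station: (x − 92.6)² + (y + 29.7)² = 80.63²; (x − 73.0)² + (y + 83.6)² = 84.37²; (x − 35.6)² + (y + 88.7)² = 67.71².
Subtracting the JRSC equation from the HUMO and MCB equations removes the quadratic terms:
-39.2 x − 107.8 y = 2244.01
-114.0 x − 118.0 y = 1594.75
Solving the 2×2 system: x ≈ 12.1, y ≈ -25.2 km.

x ≈ 12.1 km, y ≈ -25.2 km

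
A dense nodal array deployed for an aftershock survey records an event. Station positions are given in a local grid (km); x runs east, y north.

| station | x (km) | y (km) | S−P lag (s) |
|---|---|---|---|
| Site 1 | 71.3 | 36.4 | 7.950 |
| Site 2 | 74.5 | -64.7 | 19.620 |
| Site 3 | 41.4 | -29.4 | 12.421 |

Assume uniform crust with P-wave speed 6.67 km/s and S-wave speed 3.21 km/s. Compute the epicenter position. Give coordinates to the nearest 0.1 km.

22.9 km east, 45.2 km north

Distance from S−P lag: d = Δt · v_P v_S / (v_P − v_S) = Δt · (6.67·3.21)/(6.67−3.21) ≈ 6.1881·Δt.
So d_Site 1 = 49.20, d_Site 2 = 121.41, d_Site 3 = 76.86 km.
Circle about each station: (x − 71.3)² + (y − 36.4)² = 49.20²; (x − 74.5)² + (y + 64.7)² = 121.41²; (x − 41.4)² + (y + 29.4)² = 76.86².
Subtracting pairs of circle equations eliminates x²+y² and gives linear equations (the radical axes):
6.4 x − 202.2 y = -8992.06
-59.8 x − 131.6 y = -7317.15
Solving the 2×2 system: x ≈ 22.9, y ≈ 45.2 km.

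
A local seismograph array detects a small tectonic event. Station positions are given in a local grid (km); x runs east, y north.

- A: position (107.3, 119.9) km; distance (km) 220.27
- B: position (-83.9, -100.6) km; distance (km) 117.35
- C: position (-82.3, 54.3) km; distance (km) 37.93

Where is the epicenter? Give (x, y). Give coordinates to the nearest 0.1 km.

x ≈ -87.3 km, y ≈ 16.7 km

Circle about each station: (x − 107.3)² + (y − 119.9)² = 220.27²; (x + 83.9)² + (y + 100.6)² = 117.35²; (x + 82.3)² + (y − 54.3)² = 37.93².
Subtracting the A equation from the B and C equations removes the quadratic terms:
-382.4 x − 441.0 y = 26018.12
-379.2 x − 131.2 y = 30912.67
Solving the 2×2 system: x ≈ -87.3, y ≈ 16.7 km.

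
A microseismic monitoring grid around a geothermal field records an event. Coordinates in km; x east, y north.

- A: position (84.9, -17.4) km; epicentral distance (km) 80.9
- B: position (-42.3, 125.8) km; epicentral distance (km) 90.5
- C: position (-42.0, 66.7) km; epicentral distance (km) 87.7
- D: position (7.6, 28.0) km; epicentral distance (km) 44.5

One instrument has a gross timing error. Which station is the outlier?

B

Solve using three stations at a time. Using A, C, D (subtract circle equations pairwise → linear system) gives (x, y) ≈ (44.6, 52.8).
Distances from that point to each station vs reported:
  A: calculated 80.9 vs reported 80.9 → residual 0.0 km
  B: calculated 113.5 vs reported 90.5 → residual 23.0 km
  C: calculated 87.7 vs reported 87.7 → residual 0.0 km
  D: calculated 44.6 vs reported 44.5 → residual 0.1 km
A, C, D are mutually consistent (residuals ≈ 0); B is off by 23.0 km.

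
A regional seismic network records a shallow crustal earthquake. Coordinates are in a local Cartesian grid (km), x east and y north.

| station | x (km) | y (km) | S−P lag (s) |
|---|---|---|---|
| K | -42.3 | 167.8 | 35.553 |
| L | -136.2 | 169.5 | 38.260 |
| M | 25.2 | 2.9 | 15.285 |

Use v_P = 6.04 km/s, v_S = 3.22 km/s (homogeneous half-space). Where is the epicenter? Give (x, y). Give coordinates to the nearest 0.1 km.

-43.1 km east, -77.4 km north

Distance from S−P lag: d = Δt · v_P v_S / (v_P − v_S) = Δt · (6.04·3.22)/(6.04−3.22) ≈ 6.8967·Δt.
So d_K = 245.20, d_L = 263.87, d_M = 105.42 km.
Circle about each station: (x + 42.3)² + (y − 167.8)² = 245.20²; (x + 136.2)² + (y − 169.5)² = 263.87²; (x − 25.2)² + (y − 2.9)² = 105.42².
Subtracting the K equation from the L and M equations removes the quadratic terms:
-187.8 x + 3.4 y = 7830.22
135.0 x − 329.8 y = 19706.98
Solving the 2×2 system: x ≈ -43.1, y ≈ -77.4 km.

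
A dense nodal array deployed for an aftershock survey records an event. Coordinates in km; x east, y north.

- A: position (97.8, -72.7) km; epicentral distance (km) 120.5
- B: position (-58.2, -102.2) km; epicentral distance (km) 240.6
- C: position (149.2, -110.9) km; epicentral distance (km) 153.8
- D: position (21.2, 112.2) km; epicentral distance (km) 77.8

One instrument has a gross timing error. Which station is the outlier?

D

Solve using three stations at a time. Using A, B, C (subtract circle equations pairwise → linear system) gives (x, y) ≈ (134.3, 42.3).
Distances from that point to each station vs reported:
  A: calculated 120.6 vs reported 120.5 → residual 0.1 km
  B: calculated 240.7 vs reported 240.6 → residual 0.1 km
  C: calculated 153.9 vs reported 153.8 → residual 0.1 km
  D: calculated 133.0 vs reported 77.8 → residual 55.2 km
A, B, C are mutually consistent (residuals ≈ 0); D is off by 55.2 km.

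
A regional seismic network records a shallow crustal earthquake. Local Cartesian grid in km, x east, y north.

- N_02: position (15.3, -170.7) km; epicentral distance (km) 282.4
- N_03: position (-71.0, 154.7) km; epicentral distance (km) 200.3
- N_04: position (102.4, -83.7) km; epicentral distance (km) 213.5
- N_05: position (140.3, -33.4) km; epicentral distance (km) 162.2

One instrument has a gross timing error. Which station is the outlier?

N_02

Solve using three stations at a time. Using N_03, N_04, N_05 (subtract circle equations pairwise → linear system) gives (x, y) ≈ (127.6, 128.3).
Distances from that point to each station vs reported:
  N_02: calculated 319.4 vs reported 282.4 → residual 37.0 km
  N_03: calculated 200.3 vs reported 200.3 → residual 0.0 km
  N_04: calculated 213.5 vs reported 213.5 → residual 0.0 km
  N_05: calculated 162.2 vs reported 162.2 → residual 0.0 km
N_03, N_04, N_05 are mutually consistent (residuals ≈ 0); N_02 is off by 37.0 km.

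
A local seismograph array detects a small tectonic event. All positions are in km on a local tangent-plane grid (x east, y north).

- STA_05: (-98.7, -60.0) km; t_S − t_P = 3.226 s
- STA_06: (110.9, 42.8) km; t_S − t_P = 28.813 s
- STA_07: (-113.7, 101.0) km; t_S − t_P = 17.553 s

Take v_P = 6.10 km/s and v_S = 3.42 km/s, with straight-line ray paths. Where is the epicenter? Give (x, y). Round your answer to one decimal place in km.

x ≈ -99.5 km, y ≈ -34.9 km

Distance from S−P lag: d = Δt · v_P v_S / (v_P − v_S) = Δt · (6.10·3.42)/(6.10−3.42) ≈ 7.7843·Δt.
So d_STA_05 = 25.11, d_STA_06 = 224.29, d_STA_07 = 136.64 km.
Circle about each station: (x + 98.7)² + (y + 60.0)² = 25.11²; (x − 110.9)² + (y − 42.8)² = 224.29²; (x + 113.7)² + (y − 101.0)² = 136.64².
Subtracting the STA_05 equation from the STA_06 and STA_07 equations removes the quadratic terms:
419.2 x + 205.6 y = -48886.53
-30.0 x + 322.0 y = -8252.98
Solving the 2×2 system: x ≈ -99.5, y ≈ -34.9 km.
Check against STA_05 (with the unrounded x, y): √((x + 98.7)²+(y + 60.0)²) = 25.11 ≈ 25.11 km. ✓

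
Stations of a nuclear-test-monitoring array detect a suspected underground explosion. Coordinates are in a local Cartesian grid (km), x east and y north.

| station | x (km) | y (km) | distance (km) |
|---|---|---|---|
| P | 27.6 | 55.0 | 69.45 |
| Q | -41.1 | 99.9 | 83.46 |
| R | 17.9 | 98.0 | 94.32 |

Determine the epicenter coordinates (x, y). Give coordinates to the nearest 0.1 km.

Circle about each station: (x − 27.6)² + (y − 55.0)² = 69.45²; (x + 41.1)² + (y − 99.9)² = 83.46²; (x − 17.9)² + (y − 98.0)² = 94.32².
Subtracting the P equation from the Q and R equations removes the quadratic terms:
-137.4 x + 89.8 y = 5740.19
-19.4 x + 86.0 y = 2064.69
Solving the 2×2 system: x ≈ -30.6, y ≈ 17.1 km.

(-30.6, 17.1)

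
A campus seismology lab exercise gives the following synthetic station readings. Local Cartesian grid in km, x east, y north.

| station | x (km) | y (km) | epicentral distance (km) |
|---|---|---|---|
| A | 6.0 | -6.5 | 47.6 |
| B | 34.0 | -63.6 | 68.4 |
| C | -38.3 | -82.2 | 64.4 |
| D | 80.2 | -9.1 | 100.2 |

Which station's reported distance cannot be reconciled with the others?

A

Solve using three stations at a time. Using B, C, D (subtract circle equations pairwise → linear system) gives (x, y) ≈ (-19.2, -20.8).
Distances from that point to each station vs reported:
  A: calculated 29.0 vs reported 47.6 → residual 18.6 km
  B: calculated 68.3 vs reported 68.4 → residual 0.1 km
  C: calculated 64.3 vs reported 64.4 → residual 0.1 km
  D: calculated 100.1 vs reported 100.2 → residual 0.1 km
B, C, D are mutually consistent (residuals ≈ 0); A is off by 18.6 km.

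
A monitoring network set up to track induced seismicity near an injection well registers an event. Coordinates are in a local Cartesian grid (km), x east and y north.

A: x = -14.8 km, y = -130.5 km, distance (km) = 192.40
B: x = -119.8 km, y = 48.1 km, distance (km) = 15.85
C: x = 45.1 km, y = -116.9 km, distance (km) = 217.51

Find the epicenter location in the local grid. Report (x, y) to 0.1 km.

x ≈ -107.5 km, y ≈ 38.1 km

Circle about each station: (x + 14.8)² + (y + 130.5)² = 192.40²; (x + 119.8)² + (y − 48.1)² = 15.85²; (x − 45.1)² + (y + 116.9)² = 217.51².
Subtracting the A equation from the B and C equations removes the quadratic terms:
-210.0 x + 357.2 y = 36182.90
119.8 x + 27.2 y = -11842.51
Solving the 2×2 system: x ≈ -107.5, y ≈ 38.1 km.
Check against A (with the unrounded x, y): √((x + 14.8)²+(y + 130.5)²) = 192.40 ≈ 192.40 km. ✓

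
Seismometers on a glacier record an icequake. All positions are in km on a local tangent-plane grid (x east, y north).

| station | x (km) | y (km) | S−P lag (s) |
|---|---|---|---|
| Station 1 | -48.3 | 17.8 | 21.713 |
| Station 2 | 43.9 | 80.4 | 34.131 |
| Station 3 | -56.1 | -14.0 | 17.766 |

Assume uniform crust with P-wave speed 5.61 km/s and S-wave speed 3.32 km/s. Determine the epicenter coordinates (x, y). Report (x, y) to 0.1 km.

Distance from S−P lag: d = Δt · v_P v_S / (v_P − v_S) = Δt · (5.61·3.32)/(5.61−3.32) ≈ 8.1333·Δt.
So d_Station 1 = 176.60, d_Station 2 = 277.60, d_Station 3 = 144.50 km.
Circle about each station: (x + 48.3)² + (y − 17.8)² = 176.60²; (x − 43.9)² + (y − 80.4)² = 277.60²; (x + 56.1)² + (y + 14.0)² = 144.50².
Subtracting pairs of circle equations eliminates x²+y² and gives linear equations (the radical axes):
184.4 x + 125.2 y = -40132.56
-15.6 x − 63.6 y = 11000.79
Solving the 2×2 system: x ≈ -120.2, y ≈ -143.5 km.

(-120.2, -143.5)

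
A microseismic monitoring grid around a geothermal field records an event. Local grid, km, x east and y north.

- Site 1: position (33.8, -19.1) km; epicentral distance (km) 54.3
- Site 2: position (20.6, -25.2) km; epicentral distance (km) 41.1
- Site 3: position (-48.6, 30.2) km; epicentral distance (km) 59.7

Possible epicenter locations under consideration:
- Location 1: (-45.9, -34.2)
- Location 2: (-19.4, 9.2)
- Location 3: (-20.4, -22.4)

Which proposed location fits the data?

For each candidate, compare |candidate − station| to the reported distance:
Location 1: residuals Site 1 26.8, Site 2 26.0, Site 3 4.8 → max 26.8 km
Location 2: residuals Site 1 6.0, Site 2 11.7, Site 3 23.7 → max 23.7 km
Location 3: residuals Site 1 0.0, Site 2 0.0, Site 3 0.0 → max 0.0 km
Only Location 3 has all residuals ≈ 0.

Location 3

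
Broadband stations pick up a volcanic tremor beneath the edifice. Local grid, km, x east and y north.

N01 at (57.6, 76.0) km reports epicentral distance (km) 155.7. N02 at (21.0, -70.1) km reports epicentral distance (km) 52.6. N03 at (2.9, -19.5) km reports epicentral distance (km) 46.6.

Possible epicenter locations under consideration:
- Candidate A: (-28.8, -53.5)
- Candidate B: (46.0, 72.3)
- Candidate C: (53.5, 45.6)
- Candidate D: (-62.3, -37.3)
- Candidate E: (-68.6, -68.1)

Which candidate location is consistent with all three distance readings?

Candidate A

For each candidate, compare |candidate − station| to the reported distance:
Candidate A: residuals N01 0.0, N02 0.1, N03 0.1 → max 0.1 km
Candidate B: residuals N01 143.5, N02 92.0, N03 54.8 → max 143.5 km
Candidate C: residuals N01 125.0, N02 67.6, N03 35.9 → max 125.0 km
Candidate D: residuals N01 9.3, N02 36.9, N03 21.0 → max 36.9 km
Candidate E: residuals N01 35.8, N02 37.0, N03 39.9 → max 39.9 km
Only Candidate A has all residuals ≈ 0.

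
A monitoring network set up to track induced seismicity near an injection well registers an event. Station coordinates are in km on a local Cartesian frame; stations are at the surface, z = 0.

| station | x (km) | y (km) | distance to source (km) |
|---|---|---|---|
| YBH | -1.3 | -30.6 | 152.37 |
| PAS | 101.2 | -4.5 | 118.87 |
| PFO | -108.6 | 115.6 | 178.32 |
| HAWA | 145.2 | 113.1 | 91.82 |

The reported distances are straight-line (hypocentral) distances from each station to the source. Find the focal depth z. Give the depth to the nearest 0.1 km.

Each station gives a sphere (x−x_i)² + (y−y_i)² + z² = d_i² (stations at z=0).
Subtracting the YBH sphere from PAS and PFO: z² cancels, leaving linear equations in x and y:
205.0 x + 52.2 y = 18410.18
-214.6 x + 292.4 y = 15637.86
Solving: x ≈ 64.191, y ≈ 100.593 km (keep extra digits for the depth step; rounded: 64.2, 100.6).
Then from the YBH sphere: z² = 152.37² − (x + 1.3)² − (y + 30.6)² with x = 64.191, y = 100.593, so z ≈ 41.424 ≈ 41.4 km.

z ≈ 41.4 km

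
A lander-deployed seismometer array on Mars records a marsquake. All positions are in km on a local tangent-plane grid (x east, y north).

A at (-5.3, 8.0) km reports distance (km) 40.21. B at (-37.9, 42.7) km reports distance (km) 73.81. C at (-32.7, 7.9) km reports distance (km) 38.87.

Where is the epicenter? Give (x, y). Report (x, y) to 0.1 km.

x ≈ -20.8 km, y ≈ -29.1 km

Circle about each station: (x + 5.3)² + (y − 8.0)² = 40.21²; (x + 37.9)² + (y − 42.7)² = 73.81²; (x + 32.7)² + (y − 7.9)² = 38.87².
Subtracting the A equation from the B and C equations removes the quadratic terms:
-65.2 x + 69.4 y = -663.46
-54.8 x − 0.2 y = 1145.58
Solving the 2×2 system: x ≈ -20.8, y ≈ -29.1 km.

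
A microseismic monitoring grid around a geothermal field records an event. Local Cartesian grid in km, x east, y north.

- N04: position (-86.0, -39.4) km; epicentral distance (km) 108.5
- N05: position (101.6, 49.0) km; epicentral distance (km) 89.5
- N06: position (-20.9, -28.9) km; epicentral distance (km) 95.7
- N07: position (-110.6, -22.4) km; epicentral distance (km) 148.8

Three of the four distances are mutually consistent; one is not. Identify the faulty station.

Solve using three stations at a time. Using N05, N06, N07 (subtract circle equations pairwise → linear system) gives (x, y) ≈ (12.9, 60.6).
Distances from that point to each station vs reported:
  N04: calculated 140.6 vs reported 108.5 → residual 32.1 km
  N05: calculated 89.5 vs reported 89.5 → residual 0.0 km
  N06: calculated 95.7 vs reported 95.7 → residual 0.0 km
  N07: calculated 148.8 vs reported 148.8 → residual 0.0 km
N05, N06, N07 are mutually consistent (residuals ≈ 0); N04 is off by 32.1 km.

N04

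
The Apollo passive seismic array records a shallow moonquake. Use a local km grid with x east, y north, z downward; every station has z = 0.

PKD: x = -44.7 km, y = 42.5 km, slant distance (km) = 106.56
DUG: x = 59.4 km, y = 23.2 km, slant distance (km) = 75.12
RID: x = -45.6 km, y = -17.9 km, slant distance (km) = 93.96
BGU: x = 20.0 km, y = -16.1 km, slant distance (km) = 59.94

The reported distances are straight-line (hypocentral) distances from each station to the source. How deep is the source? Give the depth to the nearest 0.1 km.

depth ≈ 59.2 km

Each station gives a sphere (x−x_i)² + (y−y_i)² + z² = d_i² (stations at z=0).
Subtracting the PKD sphere from DUG and RID: z² cancels, leaving linear equations in x and y:
208.2 x − 38.6 y = 5974.28
-1.8 x − 120.8 y = 1121.98
Solving: x ≈ 26.899, y ≈ -9.689 km (keep extra digits for the depth step; rounded: 26.9, -9.7).
Then from the PKD sphere: z² = 106.56² − (x + 44.7)² − (y − 42.5)² with x = 26.899, y = -9.689, so z ≈ 59.202 ≈ 59.2 km.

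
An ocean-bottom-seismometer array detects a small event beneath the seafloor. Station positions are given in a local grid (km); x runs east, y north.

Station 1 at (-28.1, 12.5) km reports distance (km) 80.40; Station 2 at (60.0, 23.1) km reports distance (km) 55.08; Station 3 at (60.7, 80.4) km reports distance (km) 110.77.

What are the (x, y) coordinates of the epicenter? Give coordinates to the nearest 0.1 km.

x ≈ 41.0 km, y ≈ -28.6 km

Circle about each station: (x + 28.1)² + (y − 12.5)² = 80.40²; (x − 60.0)² + (y − 23.1)² = 55.08²; (x − 60.7)² + (y − 80.4)² = 110.77².
Subtracting pairs of circle equations eliminates x²+y² and gives linear equations (the radical axes):
176.2 x + 21.2 y = 6618.10
177.6 x + 135.8 y = 3396.96
Solving the 2×2 system: x ≈ 41.0, y ≈ -28.6 km.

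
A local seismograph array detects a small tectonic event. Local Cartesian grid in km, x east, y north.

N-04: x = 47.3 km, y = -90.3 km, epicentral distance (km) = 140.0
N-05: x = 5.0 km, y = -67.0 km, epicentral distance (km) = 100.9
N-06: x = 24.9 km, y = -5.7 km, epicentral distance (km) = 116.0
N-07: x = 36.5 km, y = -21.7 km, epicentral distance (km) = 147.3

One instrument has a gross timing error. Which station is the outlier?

Solve using three stations at a time. Using N-04, N-05, N-07 (subtract circle equations pairwise → linear system) gives (x, y) ≈ (-92.8, -92.5).
Distances from that point to each station vs reported:
  N-04: calculated 140.1 vs reported 140.0 → residual 0.1 km
  N-05: calculated 101.1 vs reported 100.9 → residual 0.2 km
  N-06: calculated 146.3 vs reported 116.0 → residual 30.3 km
  N-07: calculated 147.4 vs reported 147.3 → residual 0.1 km
N-04, N-05, N-07 are mutually consistent (residuals ≈ 0); N-06 is off by 30.3 km.

N-06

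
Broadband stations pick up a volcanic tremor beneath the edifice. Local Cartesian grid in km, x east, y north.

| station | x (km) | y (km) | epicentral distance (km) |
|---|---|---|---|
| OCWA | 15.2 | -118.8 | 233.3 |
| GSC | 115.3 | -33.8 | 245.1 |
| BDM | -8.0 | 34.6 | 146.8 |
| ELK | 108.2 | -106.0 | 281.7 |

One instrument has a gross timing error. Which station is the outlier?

Solve using three stations at a time. Using OCWA, GSC, ELK (subtract circle equations pairwise → linear system) gives (x, y) ≈ (-99.4, 84.4).
Distances from that point to each station vs reported:
  OCWA: calculated 233.3 vs reported 233.3 → residual 0.0 km
  GSC: calculated 245.1 vs reported 245.1 → residual 0.0 km
  BDM: calculated 104.1 vs reported 146.8 → residual 42.7 km
  ELK: calculated 281.7 vs reported 281.7 → residual 0.0 km
OCWA, GSC, ELK are mutually consistent (residuals ≈ 0); BDM is off by 42.7 km.

BDM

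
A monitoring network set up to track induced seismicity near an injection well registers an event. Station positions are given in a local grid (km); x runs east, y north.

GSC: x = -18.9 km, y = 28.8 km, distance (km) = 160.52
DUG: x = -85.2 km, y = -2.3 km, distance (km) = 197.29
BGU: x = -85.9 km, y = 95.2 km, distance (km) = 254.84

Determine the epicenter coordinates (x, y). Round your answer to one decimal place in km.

Circle about each station: (x + 18.9)² + (y − 28.8)² = 160.52²; (x + 85.2)² + (y + 2.3)² = 197.29²; (x + 85.9)² + (y − 95.2)² = 254.84².
Subtracting the GSC equation from the DUG and BGU equations removes the quadratic terms:
-132.6 x − 62.2 y = -7078.99
-134.0 x + 132.8 y = -23921.56
Solving the 2×2 system: x ≈ 93.6, y ≈ -85.7 km.

x ≈ 93.6 km, y ≈ -85.7 km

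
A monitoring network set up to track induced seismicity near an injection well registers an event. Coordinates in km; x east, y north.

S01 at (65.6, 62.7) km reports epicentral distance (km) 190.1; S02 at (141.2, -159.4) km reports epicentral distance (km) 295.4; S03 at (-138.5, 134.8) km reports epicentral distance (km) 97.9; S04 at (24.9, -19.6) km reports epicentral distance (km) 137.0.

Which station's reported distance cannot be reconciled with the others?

S03

Solve using three stations at a time. Using S01, S02, S04 (subtract circle equations pairwise → linear system) gives (x, y) ≈ (-111.6, -6.4).
Distances from that point to each station vs reported:
  S01: calculated 190.2 vs reported 190.1 → residual 0.1 km
  S02: calculated 295.4 vs reported 295.4 → residual 0.0 km
  S03: calculated 143.8 vs reported 97.9 → residual 45.9 km
  S04: calculated 137.1 vs reported 137.0 → residual 0.1 km
S01, S02, S04 are mutually consistent (residuals ≈ 0); S03 is off by 45.9 km.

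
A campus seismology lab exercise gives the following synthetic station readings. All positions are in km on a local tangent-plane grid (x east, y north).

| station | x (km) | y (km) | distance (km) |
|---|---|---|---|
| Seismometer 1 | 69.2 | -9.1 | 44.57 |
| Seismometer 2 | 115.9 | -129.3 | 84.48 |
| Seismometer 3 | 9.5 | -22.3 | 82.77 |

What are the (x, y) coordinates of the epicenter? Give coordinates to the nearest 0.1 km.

Circle about each station: (x − 69.2)² + (y + 9.1)² = 44.57²; (x − 115.9)² + (y + 129.3)² = 84.48²; (x − 9.5)² + (y + 22.3)² = 82.77².
Subtracting the Seismometer 1 equation from the Seismometer 2 and Seismometer 3 equations removes the quadratic terms:
93.4 x − 240.4 y = 20129.46
-119.4 x − 26.4 y = -9148.30
Solving the 2×2 system: x ≈ 87.6, y ≈ -49.7 km.
Check against Seismometer 1 (with the unrounded x, y): √((x − 69.2)²+(y + 9.1)²) = 44.57 ≈ 44.57 km. ✓

x ≈ 87.6 km, y ≈ -49.7 km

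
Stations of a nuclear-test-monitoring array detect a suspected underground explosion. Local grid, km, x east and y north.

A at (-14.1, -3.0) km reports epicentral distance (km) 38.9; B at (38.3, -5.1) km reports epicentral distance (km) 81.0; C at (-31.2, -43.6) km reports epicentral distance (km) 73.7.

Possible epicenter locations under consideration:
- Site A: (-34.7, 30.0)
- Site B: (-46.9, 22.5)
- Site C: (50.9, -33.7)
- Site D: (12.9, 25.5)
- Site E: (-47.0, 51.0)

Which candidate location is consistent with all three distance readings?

Site A

For each candidate, compare |candidate − station| to the reported distance:
Site A: residuals A 0.0, B 0.0, C 0.0 → max 0.0 km
Site B: residuals A 2.6, B 8.6, C 5.8 → max 8.6 km
Site C: residuals A 33.0, B 49.7, C 9.0 → max 49.7 km
Site D: residuals A 0.4, B 41.2, C 8.3 → max 41.2 km
Site E: residuals A 24.3, B 21.1, C 22.2 → max 24.3 km
Only Site A has all residuals ≈ 0.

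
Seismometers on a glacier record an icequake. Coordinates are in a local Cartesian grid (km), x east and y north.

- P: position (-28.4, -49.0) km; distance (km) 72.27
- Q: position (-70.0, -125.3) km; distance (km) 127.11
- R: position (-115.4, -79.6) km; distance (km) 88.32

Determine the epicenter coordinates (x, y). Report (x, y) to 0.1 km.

Circle about each station: (x + 28.4)² + (y + 49.0)² = 72.27²; (x + 70.0)² + (y + 125.3)² = 127.11²; (x + 115.4)² + (y + 79.6)² = 88.32².
Subtracting pairs of circle equations eliminates x²+y² and gives linear equations (the radical axes):
-83.2 x − 152.6 y = 6458.53
-174.0 x − 61.2 y = 13868.29
Solving the 2×2 system: x ≈ -80.2, y ≈ 1.4 km.

(-80.2, 1.4)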